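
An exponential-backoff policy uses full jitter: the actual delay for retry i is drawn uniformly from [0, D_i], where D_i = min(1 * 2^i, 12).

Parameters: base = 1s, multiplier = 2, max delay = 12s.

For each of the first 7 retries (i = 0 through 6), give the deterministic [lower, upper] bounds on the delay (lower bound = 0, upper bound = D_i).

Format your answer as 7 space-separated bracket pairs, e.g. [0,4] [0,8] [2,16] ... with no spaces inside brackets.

Computing bounds per retry:
  i=0: D_i=min(1*2^0,12)=1, bounds=[0,1]
  i=1: D_i=min(1*2^1,12)=2, bounds=[0,2]
  i=2: D_i=min(1*2^2,12)=4, bounds=[0,4]
  i=3: D_i=min(1*2^3,12)=8, bounds=[0,8]
  i=4: D_i=min(1*2^4,12)=12, bounds=[0,12]
  i=5: D_i=min(1*2^5,12)=12, bounds=[0,12]
  i=6: D_i=min(1*2^6,12)=12, bounds=[0,12]

Answer: [0,1] [0,2] [0,4] [0,8] [0,12] [0,12] [0,12]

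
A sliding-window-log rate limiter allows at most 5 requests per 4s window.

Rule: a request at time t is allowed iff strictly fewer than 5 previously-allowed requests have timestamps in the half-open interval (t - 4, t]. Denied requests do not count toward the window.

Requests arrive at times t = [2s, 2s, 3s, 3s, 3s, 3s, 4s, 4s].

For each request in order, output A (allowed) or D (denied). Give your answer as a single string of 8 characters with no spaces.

Answer: AAAAADDD

Derivation:
Tracking allowed requests in the window:
  req#1 t=2s: ALLOW
  req#2 t=2s: ALLOW
  req#3 t=3s: ALLOW
  req#4 t=3s: ALLOW
  req#5 t=3s: ALLOW
  req#6 t=3s: DENY
  req#7 t=4s: DENY
  req#8 t=4s: DENY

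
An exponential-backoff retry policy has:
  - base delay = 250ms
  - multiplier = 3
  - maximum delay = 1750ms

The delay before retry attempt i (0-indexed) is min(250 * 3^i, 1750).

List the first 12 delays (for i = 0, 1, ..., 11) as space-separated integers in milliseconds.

Answer: 250 750 1750 1750 1750 1750 1750 1750 1750 1750 1750 1750

Derivation:
Computing each delay:
  i=0: min(250*3^0, 1750) = 250
  i=1: min(250*3^1, 1750) = 750
  i=2: min(250*3^2, 1750) = 1750
  i=3: min(250*3^3, 1750) = 1750
  i=4: min(250*3^4, 1750) = 1750
  i=5: min(250*3^5, 1750) = 1750
  i=6: min(250*3^6, 1750) = 1750
  i=7: min(250*3^7, 1750) = 1750
  i=8: min(250*3^8, 1750) = 1750
  i=9: min(250*3^9, 1750) = 1750
  i=10: min(250*3^10, 1750) = 1750
  i=11: min(250*3^11, 1750) = 1750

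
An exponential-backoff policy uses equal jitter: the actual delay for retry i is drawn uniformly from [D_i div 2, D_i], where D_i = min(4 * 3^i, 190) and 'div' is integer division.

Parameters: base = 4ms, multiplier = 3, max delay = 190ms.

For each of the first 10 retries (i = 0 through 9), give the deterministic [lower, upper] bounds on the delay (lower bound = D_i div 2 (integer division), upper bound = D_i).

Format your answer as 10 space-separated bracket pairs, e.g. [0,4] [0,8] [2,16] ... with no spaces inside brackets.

Answer: [2,4] [6,12] [18,36] [54,108] [95,190] [95,190] [95,190] [95,190] [95,190] [95,190]

Derivation:
Computing bounds per retry:
  i=0: D_i=min(4*3^0,190)=4, bounds=[2,4]
  i=1: D_i=min(4*3^1,190)=12, bounds=[6,12]
  i=2: D_i=min(4*3^2,190)=36, bounds=[18,36]
  i=3: D_i=min(4*3^3,190)=108, bounds=[54,108]
  i=4: D_i=min(4*3^4,190)=190, bounds=[95,190]
  i=5: D_i=min(4*3^5,190)=190, bounds=[95,190]
  i=6: D_i=min(4*3^6,190)=190, bounds=[95,190]
  i=7: D_i=min(4*3^7,190)=190, bounds=[95,190]
  i=8: D_i=min(4*3^8,190)=190, bounds=[95,190]
  i=9: D_i=min(4*3^9,190)=190, bounds=[95,190]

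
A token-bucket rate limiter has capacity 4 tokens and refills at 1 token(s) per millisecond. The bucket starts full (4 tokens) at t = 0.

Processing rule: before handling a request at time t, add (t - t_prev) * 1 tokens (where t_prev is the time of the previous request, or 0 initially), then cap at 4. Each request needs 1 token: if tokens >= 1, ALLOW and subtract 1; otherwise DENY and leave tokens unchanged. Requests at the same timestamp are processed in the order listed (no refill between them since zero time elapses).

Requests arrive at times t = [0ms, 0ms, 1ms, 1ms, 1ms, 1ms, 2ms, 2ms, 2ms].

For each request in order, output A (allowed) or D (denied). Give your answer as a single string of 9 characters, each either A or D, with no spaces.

Simulating step by step:
  req#1 t=0ms: ALLOW
  req#2 t=0ms: ALLOW
  req#3 t=1ms: ALLOW
  req#4 t=1ms: ALLOW
  req#5 t=1ms: ALLOW
  req#6 t=1ms: DENY
  req#7 t=2ms: ALLOW
  req#8 t=2ms: DENY
  req#9 t=2ms: DENY

Answer: AAAAADADD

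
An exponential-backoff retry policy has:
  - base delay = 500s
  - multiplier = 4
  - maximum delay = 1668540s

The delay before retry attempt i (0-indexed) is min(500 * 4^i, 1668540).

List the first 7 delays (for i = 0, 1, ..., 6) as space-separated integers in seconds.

Answer: 500 2000 8000 32000 128000 512000 1668540

Derivation:
Computing each delay:
  i=0: min(500*4^0, 1668540) = 500
  i=1: min(500*4^1, 1668540) = 2000
  i=2: min(500*4^2, 1668540) = 8000
  i=3: min(500*4^3, 1668540) = 32000
  i=4: min(500*4^4, 1668540) = 128000
  i=5: min(500*4^5, 1668540) = 512000
  i=6: min(500*4^6, 1668540) = 1668540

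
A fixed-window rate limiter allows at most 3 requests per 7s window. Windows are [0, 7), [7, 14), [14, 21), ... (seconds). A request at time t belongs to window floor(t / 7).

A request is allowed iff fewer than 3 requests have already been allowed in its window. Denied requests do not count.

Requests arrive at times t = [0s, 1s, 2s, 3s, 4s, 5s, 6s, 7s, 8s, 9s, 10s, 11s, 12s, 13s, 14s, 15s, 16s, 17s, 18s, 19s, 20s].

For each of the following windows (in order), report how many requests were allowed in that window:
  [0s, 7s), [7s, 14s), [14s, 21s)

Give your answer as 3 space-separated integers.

Answer: 3 3 3

Derivation:
Processing requests:
  req#1 t=0s (window 0): ALLOW
  req#2 t=1s (window 0): ALLOW
  req#3 t=2s (window 0): ALLOW
  req#4 t=3s (window 0): DENY
  req#5 t=4s (window 0): DENY
  req#6 t=5s (window 0): DENY
  req#7 t=6s (window 0): DENY
  req#8 t=7s (window 1): ALLOW
  req#9 t=8s (window 1): ALLOW
  req#10 t=9s (window 1): ALLOW
  req#11 t=10s (window 1): DENY
  req#12 t=11s (window 1): DENY
  req#13 t=12s (window 1): DENY
  req#14 t=13s (window 1): DENY
  req#15 t=14s (window 2): ALLOW
  req#16 t=15s (window 2): ALLOW
  req#17 t=16s (window 2): ALLOW
  req#18 t=17s (window 2): DENY
  req#19 t=18s (window 2): DENY
  req#20 t=19s (window 2): DENY
  req#21 t=20s (window 2): DENY

Allowed counts by window: 3 3 3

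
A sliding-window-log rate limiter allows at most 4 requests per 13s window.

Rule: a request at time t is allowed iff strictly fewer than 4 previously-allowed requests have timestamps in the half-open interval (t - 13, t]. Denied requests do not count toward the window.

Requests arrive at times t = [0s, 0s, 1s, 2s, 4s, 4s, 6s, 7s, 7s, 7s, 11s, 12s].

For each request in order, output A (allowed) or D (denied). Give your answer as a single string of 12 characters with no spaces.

Answer: AAAADDDDDDDD

Derivation:
Tracking allowed requests in the window:
  req#1 t=0s: ALLOW
  req#2 t=0s: ALLOW
  req#3 t=1s: ALLOW
  req#4 t=2s: ALLOW
  req#5 t=4s: DENY
  req#6 t=4s: DENY
  req#7 t=6s: DENY
  req#8 t=7s: DENY
  req#9 t=7s: DENY
  req#10 t=7s: DENY
  req#11 t=11s: DENY
  req#12 t=12s: DENY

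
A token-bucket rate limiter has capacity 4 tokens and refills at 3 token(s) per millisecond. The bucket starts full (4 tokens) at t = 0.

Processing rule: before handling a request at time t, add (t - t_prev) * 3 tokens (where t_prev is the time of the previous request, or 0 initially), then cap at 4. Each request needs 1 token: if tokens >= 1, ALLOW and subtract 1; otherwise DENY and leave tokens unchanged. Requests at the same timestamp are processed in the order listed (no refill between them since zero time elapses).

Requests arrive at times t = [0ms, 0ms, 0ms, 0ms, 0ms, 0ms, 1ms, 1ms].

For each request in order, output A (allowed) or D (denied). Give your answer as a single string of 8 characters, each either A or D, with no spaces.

Simulating step by step:
  req#1 t=0ms: ALLOW
  req#2 t=0ms: ALLOW
  req#3 t=0ms: ALLOW
  req#4 t=0ms: ALLOW
  req#5 t=0ms: DENY
  req#6 t=0ms: DENY
  req#7 t=1ms: ALLOW
  req#8 t=1ms: ALLOW

Answer: AAAADDAA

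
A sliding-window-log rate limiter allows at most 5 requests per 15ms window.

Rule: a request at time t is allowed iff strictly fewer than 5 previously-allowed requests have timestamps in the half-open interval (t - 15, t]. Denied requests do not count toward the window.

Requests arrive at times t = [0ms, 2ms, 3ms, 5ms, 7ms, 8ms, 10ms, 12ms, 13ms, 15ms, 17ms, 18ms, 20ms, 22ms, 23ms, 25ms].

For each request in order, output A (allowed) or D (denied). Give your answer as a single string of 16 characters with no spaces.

Tracking allowed requests in the window:
  req#1 t=0ms: ALLOW
  req#2 t=2ms: ALLOW
  req#3 t=3ms: ALLOW
  req#4 t=5ms: ALLOW
  req#5 t=7ms: ALLOW
  req#6 t=8ms: DENY
  req#7 t=10ms: DENY
  req#8 t=12ms: DENY
  req#9 t=13ms: DENY
  req#10 t=15ms: ALLOW
  req#11 t=17ms: ALLOW
  req#12 t=18ms: ALLOW
  req#13 t=20ms: ALLOW
  req#14 t=22ms: ALLOW
  req#15 t=23ms: DENY
  req#16 t=25ms: DENY

Answer: AAAAADDDDAAAAADD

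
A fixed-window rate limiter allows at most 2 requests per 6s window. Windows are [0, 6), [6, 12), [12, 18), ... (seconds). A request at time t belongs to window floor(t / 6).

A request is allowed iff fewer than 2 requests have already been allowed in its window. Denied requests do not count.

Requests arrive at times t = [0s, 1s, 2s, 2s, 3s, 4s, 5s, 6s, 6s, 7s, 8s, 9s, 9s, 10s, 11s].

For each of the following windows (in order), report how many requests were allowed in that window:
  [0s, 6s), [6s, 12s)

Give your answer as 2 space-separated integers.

Processing requests:
  req#1 t=0s (window 0): ALLOW
  req#2 t=1s (window 0): ALLOW
  req#3 t=2s (window 0): DENY
  req#4 t=2s (window 0): DENY
  req#5 t=3s (window 0): DENY
  req#6 t=4s (window 0): DENY
  req#7 t=5s (window 0): DENY
  req#8 t=6s (window 1): ALLOW
  req#9 t=6s (window 1): ALLOW
  req#10 t=7s (window 1): DENY
  req#11 t=8s (window 1): DENY
  req#12 t=9s (window 1): DENY
  req#13 t=9s (window 1): DENY
  req#14 t=10s (window 1): DENY
  req#15 t=11s (window 1): DENY

Allowed counts by window: 2 2

Answer: 2 2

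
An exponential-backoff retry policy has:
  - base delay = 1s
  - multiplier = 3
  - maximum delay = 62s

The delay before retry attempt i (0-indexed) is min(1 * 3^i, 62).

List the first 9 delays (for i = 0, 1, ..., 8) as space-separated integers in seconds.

Computing each delay:
  i=0: min(1*3^0, 62) = 1
  i=1: min(1*3^1, 62) = 3
  i=2: min(1*3^2, 62) = 9
  i=3: min(1*3^3, 62) = 27
  i=4: min(1*3^4, 62) = 62
  i=5: min(1*3^5, 62) = 62
  i=6: min(1*3^6, 62) = 62
  i=7: min(1*3^7, 62) = 62
  i=8: min(1*3^8, 62) = 62

Answer: 1 3 9 27 62 62 62 62 62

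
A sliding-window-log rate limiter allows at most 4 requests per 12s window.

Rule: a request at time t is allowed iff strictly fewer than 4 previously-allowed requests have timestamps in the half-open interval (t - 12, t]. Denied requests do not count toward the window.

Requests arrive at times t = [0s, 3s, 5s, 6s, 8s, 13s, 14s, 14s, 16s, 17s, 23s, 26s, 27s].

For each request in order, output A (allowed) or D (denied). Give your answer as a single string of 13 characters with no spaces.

Answer: AAAADADDAAAAD

Derivation:
Tracking allowed requests in the window:
  req#1 t=0s: ALLOW
  req#2 t=3s: ALLOW
  req#3 t=5s: ALLOW
  req#4 t=6s: ALLOW
  req#5 t=8s: DENY
  req#6 t=13s: ALLOW
  req#7 t=14s: DENY
  req#8 t=14s: DENY
  req#9 t=16s: ALLOW
  req#10 t=17s: ALLOW
  req#11 t=23s: ALLOW
  req#12 t=26s: ALLOW
  req#13 t=27s: DENY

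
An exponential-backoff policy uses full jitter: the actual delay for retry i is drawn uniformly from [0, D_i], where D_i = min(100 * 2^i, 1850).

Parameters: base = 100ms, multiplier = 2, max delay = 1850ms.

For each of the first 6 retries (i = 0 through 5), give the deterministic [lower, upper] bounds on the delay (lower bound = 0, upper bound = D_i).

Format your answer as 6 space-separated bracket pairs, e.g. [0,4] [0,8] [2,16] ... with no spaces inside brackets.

Computing bounds per retry:
  i=0: D_i=min(100*2^0,1850)=100, bounds=[0,100]
  i=1: D_i=min(100*2^1,1850)=200, bounds=[0,200]
  i=2: D_i=min(100*2^2,1850)=400, bounds=[0,400]
  i=3: D_i=min(100*2^3,1850)=800, bounds=[0,800]
  i=4: D_i=min(100*2^4,1850)=1600, bounds=[0,1600]
  i=5: D_i=min(100*2^5,1850)=1850, bounds=[0,1850]

Answer: [0,100] [0,200] [0,400] [0,800] [0,1600] [0,1850]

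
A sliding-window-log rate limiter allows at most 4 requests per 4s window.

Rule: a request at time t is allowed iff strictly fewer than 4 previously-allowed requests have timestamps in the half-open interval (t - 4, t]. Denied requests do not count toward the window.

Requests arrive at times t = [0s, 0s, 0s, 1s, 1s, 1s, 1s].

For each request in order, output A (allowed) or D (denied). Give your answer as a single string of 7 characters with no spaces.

Tracking allowed requests in the window:
  req#1 t=0s: ALLOW
  req#2 t=0s: ALLOW
  req#3 t=0s: ALLOW
  req#4 t=1s: ALLOW
  req#5 t=1s: DENY
  req#6 t=1s: DENY
  req#7 t=1s: DENY

Answer: AAAADDD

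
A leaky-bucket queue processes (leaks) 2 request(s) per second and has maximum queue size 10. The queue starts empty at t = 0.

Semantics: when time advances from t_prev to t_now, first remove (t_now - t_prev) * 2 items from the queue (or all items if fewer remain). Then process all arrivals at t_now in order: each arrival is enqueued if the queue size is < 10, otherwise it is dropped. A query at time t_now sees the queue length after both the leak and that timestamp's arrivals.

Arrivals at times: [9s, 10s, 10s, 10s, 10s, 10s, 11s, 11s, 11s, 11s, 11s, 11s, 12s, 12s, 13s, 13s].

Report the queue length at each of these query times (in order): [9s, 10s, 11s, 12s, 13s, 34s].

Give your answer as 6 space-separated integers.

Queue lengths at query times:
  query t=9s: backlog = 1
  query t=10s: backlog = 5
  query t=11s: backlog = 9
  query t=12s: backlog = 9
  query t=13s: backlog = 9
  query t=34s: backlog = 0

Answer: 1 5 9 9 9 0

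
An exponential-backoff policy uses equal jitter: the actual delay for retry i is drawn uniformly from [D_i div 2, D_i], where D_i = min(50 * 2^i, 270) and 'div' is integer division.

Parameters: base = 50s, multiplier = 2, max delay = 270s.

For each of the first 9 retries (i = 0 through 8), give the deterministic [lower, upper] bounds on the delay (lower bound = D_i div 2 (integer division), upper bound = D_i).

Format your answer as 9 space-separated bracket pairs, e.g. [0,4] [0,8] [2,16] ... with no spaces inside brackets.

Answer: [25,50] [50,100] [100,200] [135,270] [135,270] [135,270] [135,270] [135,270] [135,270]

Derivation:
Computing bounds per retry:
  i=0: D_i=min(50*2^0,270)=50, bounds=[25,50]
  i=1: D_i=min(50*2^1,270)=100, bounds=[50,100]
  i=2: D_i=min(50*2^2,270)=200, bounds=[100,200]
  i=3: D_i=min(50*2^3,270)=270, bounds=[135,270]
  i=4: D_i=min(50*2^4,270)=270, bounds=[135,270]
  i=5: D_i=min(50*2^5,270)=270, bounds=[135,270]
  i=6: D_i=min(50*2^6,270)=270, bounds=[135,270]
  i=7: D_i=min(50*2^7,270)=270, bounds=[135,270]
  i=8: D_i=min(50*2^8,270)=270, bounds=[135,270]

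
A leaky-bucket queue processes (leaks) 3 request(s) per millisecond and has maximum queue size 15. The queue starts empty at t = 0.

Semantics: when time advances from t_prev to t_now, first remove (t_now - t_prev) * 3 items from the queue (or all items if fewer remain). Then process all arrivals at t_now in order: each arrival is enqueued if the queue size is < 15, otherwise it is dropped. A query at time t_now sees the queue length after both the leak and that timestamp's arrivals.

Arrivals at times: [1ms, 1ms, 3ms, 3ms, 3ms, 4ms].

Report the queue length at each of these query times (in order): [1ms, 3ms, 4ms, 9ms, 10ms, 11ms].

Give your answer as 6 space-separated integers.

Queue lengths at query times:
  query t=1ms: backlog = 2
  query t=3ms: backlog = 3
  query t=4ms: backlog = 1
  query t=9ms: backlog = 0
  query t=10ms: backlog = 0
  query t=11ms: backlog = 0

Answer: 2 3 1 0 0 0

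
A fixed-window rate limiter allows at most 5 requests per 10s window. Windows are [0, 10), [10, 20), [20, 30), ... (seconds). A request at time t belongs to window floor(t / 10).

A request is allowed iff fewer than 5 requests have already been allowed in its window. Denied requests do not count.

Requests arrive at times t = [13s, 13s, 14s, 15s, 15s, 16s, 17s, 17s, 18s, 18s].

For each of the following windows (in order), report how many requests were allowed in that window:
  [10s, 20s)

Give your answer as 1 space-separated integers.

Answer: 5

Derivation:
Processing requests:
  req#1 t=13s (window 1): ALLOW
  req#2 t=13s (window 1): ALLOW
  req#3 t=14s (window 1): ALLOW
  req#4 t=15s (window 1): ALLOW
  req#5 t=15s (window 1): ALLOW
  req#6 t=16s (window 1): DENY
  req#7 t=17s (window 1): DENY
  req#8 t=17s (window 1): DENY
  req#9 t=18s (window 1): DENY
  req#10 t=18s (window 1): DENY

Allowed counts by window: 5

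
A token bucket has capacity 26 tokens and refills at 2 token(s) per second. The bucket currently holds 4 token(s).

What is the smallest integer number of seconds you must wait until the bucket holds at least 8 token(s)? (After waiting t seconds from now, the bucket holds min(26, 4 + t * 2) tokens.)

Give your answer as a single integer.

Need 4 + t * 2 >= 8, so t >= 4/2.
Smallest integer t = ceil(4/2) = 2.

Answer: 2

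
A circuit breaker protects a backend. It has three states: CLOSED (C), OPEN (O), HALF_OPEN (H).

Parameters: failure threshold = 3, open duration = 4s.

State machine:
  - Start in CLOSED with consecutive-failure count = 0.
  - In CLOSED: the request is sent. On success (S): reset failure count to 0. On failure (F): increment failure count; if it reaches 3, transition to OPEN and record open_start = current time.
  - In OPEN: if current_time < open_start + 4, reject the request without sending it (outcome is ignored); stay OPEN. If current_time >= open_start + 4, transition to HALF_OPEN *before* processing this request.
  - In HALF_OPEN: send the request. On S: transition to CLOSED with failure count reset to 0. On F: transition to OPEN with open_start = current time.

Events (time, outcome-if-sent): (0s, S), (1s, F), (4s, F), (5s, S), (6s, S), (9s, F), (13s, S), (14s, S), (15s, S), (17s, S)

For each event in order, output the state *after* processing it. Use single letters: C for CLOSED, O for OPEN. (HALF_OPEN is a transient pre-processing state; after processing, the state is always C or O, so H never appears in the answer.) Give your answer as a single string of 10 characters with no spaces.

Answer: CCCCCCCCCC

Derivation:
State after each event:
  event#1 t=0s outcome=S: state=CLOSED
  event#2 t=1s outcome=F: state=CLOSED
  event#3 t=4s outcome=F: state=CLOSED
  event#4 t=5s outcome=S: state=CLOSED
  event#5 t=6s outcome=S: state=CLOSED
  event#6 t=9s outcome=F: state=CLOSED
  event#7 t=13s outcome=S: state=CLOSED
  event#8 t=14s outcome=S: state=CLOSED
  event#9 t=15s outcome=S: state=CLOSED
  event#10 t=17s outcome=S: state=CLOSED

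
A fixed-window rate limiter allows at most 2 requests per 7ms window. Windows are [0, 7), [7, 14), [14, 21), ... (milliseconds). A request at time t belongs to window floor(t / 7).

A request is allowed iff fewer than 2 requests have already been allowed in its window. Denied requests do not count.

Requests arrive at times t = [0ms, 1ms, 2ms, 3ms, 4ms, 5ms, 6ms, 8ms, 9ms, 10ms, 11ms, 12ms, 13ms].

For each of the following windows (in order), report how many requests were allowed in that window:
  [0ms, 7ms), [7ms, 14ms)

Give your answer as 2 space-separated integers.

Answer: 2 2

Derivation:
Processing requests:
  req#1 t=0ms (window 0): ALLOW
  req#2 t=1ms (window 0): ALLOW
  req#3 t=2ms (window 0): DENY
  req#4 t=3ms (window 0): DENY
  req#5 t=4ms (window 0): DENY
  req#6 t=5ms (window 0): DENY
  req#7 t=6ms (window 0): DENY
  req#8 t=8ms (window 1): ALLOW
  req#9 t=9ms (window 1): ALLOW
  req#10 t=10ms (window 1): DENY
  req#11 t=11ms (window 1): DENY
  req#12 t=12ms (window 1): DENY
  req#13 t=13ms (window 1): DENY

Allowed counts by window: 2 2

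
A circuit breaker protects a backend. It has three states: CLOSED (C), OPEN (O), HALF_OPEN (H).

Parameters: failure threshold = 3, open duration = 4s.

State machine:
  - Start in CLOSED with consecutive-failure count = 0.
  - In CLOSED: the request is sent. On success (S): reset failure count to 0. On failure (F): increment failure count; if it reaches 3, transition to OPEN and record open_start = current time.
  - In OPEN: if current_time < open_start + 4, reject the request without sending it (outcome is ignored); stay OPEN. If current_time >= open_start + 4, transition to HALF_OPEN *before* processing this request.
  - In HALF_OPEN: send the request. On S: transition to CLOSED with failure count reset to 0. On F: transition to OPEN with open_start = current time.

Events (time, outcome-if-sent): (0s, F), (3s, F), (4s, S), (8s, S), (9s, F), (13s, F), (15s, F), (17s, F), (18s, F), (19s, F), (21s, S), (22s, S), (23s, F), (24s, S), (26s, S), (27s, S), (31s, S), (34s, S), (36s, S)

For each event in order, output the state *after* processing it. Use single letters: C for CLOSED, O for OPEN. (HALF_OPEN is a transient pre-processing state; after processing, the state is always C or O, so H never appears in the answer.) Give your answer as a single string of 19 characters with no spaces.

State after each event:
  event#1 t=0s outcome=F: state=CLOSED
  event#2 t=3s outcome=F: state=CLOSED
  event#3 t=4s outcome=S: state=CLOSED
  event#4 t=8s outcome=S: state=CLOSED
  event#5 t=9s outcome=F: state=CLOSED
  event#6 t=13s outcome=F: state=CLOSED
  event#7 t=15s outcome=F: state=OPEN
  event#8 t=17s outcome=F: state=OPEN
  event#9 t=18s outcome=F: state=OPEN
  event#10 t=19s outcome=F: state=OPEN
  event#11 t=21s outcome=S: state=OPEN
  event#12 t=22s outcome=S: state=OPEN
  event#13 t=23s outcome=F: state=OPEN
  event#14 t=24s outcome=S: state=OPEN
  event#15 t=26s outcome=S: state=OPEN
  event#16 t=27s outcome=S: state=CLOSED
  event#17 t=31s outcome=S: state=CLOSED
  event#18 t=34s outcome=S: state=CLOSED
  event#19 t=36s outcome=S: state=CLOSED

Answer: CCCCCCOOOOOOOOOCCCC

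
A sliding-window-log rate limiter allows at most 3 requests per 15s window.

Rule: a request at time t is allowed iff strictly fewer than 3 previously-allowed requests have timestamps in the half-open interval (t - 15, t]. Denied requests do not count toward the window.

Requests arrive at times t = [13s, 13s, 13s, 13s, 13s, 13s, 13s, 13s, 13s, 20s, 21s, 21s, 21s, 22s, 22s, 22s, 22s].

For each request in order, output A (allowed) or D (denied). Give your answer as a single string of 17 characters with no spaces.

Tracking allowed requests in the window:
  req#1 t=13s: ALLOW
  req#2 t=13s: ALLOW
  req#3 t=13s: ALLOW
  req#4 t=13s: DENY
  req#5 t=13s: DENY
  req#6 t=13s: DENY
  req#7 t=13s: DENY
  req#8 t=13s: DENY
  req#9 t=13s: DENY
  req#10 t=20s: DENY
  req#11 t=21s: DENY
  req#12 t=21s: DENY
  req#13 t=21s: DENY
  req#14 t=22s: DENY
  req#15 t=22s: DENY
  req#16 t=22s: DENY
  req#17 t=22s: DENY

Answer: AAADDDDDDDDDDDDDD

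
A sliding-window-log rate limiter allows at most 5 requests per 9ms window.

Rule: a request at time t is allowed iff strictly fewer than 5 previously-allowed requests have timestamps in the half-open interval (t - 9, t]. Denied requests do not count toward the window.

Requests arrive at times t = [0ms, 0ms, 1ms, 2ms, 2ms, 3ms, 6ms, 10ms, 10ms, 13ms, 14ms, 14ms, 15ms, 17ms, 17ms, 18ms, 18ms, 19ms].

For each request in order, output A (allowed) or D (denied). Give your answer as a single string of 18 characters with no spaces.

Tracking allowed requests in the window:
  req#1 t=0ms: ALLOW
  req#2 t=0ms: ALLOW
  req#3 t=1ms: ALLOW
  req#4 t=2ms: ALLOW
  req#5 t=2ms: ALLOW
  req#6 t=3ms: DENY
  req#7 t=6ms: DENY
  req#8 t=10ms: ALLOW
  req#9 t=10ms: ALLOW
  req#10 t=13ms: ALLOW
  req#11 t=14ms: ALLOW
  req#12 t=14ms: ALLOW
  req#13 t=15ms: DENY
  req#14 t=17ms: DENY
  req#15 t=17ms: DENY
  req#16 t=18ms: DENY
  req#17 t=18ms: DENY
  req#18 t=19ms: ALLOW

Answer: AAAAADDAAAAADDDDDA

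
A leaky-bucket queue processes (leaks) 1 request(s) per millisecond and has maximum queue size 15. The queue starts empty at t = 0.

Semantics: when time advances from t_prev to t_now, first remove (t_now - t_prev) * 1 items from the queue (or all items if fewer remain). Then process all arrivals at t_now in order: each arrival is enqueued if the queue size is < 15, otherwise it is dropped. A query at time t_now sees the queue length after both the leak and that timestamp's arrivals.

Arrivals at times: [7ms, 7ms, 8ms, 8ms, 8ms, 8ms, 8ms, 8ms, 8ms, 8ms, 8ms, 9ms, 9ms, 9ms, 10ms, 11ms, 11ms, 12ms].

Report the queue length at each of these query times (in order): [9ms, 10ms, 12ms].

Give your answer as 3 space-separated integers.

Queue lengths at query times:
  query t=9ms: backlog = 12
  query t=10ms: backlog = 12
  query t=12ms: backlog = 13

Answer: 12 12 13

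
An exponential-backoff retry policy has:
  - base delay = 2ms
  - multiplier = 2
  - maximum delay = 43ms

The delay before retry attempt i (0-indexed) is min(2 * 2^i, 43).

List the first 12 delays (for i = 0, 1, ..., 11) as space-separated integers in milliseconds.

Answer: 2 4 8 16 32 43 43 43 43 43 43 43

Derivation:
Computing each delay:
  i=0: min(2*2^0, 43) = 2
  i=1: min(2*2^1, 43) = 4
  i=2: min(2*2^2, 43) = 8
  i=3: min(2*2^3, 43) = 16
  i=4: min(2*2^4, 43) = 32
  i=5: min(2*2^5, 43) = 43
  i=6: min(2*2^6, 43) = 43
  i=7: min(2*2^7, 43) = 43
  i=8: min(2*2^8, 43) = 43
  i=9: min(2*2^9, 43) = 43
  i=10: min(2*2^10, 43) = 43
  i=11: min(2*2^11, 43) = 43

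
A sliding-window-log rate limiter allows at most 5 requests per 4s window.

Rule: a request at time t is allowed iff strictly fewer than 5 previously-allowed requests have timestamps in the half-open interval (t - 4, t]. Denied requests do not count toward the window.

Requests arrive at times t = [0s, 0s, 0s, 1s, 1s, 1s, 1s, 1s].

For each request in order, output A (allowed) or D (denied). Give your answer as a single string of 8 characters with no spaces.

Answer: AAAAADDD

Derivation:
Tracking allowed requests in the window:
  req#1 t=0s: ALLOW
  req#2 t=0s: ALLOW
  req#3 t=0s: ALLOW
  req#4 t=1s: ALLOW
  req#5 t=1s: ALLOW
  req#6 t=1s: DENY
  req#7 t=1s: DENY
  req#8 t=1s: DENY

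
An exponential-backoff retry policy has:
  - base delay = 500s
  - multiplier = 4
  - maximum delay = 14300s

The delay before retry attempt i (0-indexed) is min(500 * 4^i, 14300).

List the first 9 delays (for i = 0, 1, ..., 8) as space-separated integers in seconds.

Answer: 500 2000 8000 14300 14300 14300 14300 14300 14300

Derivation:
Computing each delay:
  i=0: min(500*4^0, 14300) = 500
  i=1: min(500*4^1, 14300) = 2000
  i=2: min(500*4^2, 14300) = 8000
  i=3: min(500*4^3, 14300) = 14300
  i=4: min(500*4^4, 14300) = 14300
  i=5: min(500*4^5, 14300) = 14300
  i=6: min(500*4^6, 14300) = 14300
  i=7: min(500*4^7, 14300) = 14300
  i=8: min(500*4^8, 14300) = 14300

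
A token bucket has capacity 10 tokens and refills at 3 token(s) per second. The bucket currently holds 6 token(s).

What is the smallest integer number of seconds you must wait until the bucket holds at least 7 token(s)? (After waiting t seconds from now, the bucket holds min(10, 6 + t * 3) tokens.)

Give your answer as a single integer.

Answer: 1

Derivation:
Need 6 + t * 3 >= 7, so t >= 1/3.
Smallest integer t = ceil(1/3) = 1.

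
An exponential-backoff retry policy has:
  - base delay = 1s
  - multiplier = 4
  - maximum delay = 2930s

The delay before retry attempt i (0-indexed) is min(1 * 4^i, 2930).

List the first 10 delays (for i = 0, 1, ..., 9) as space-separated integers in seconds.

Computing each delay:
  i=0: min(1*4^0, 2930) = 1
  i=1: min(1*4^1, 2930) = 4
  i=2: min(1*4^2, 2930) = 16
  i=3: min(1*4^3, 2930) = 64
  i=4: min(1*4^4, 2930) = 256
  i=5: min(1*4^5, 2930) = 1024
  i=6: min(1*4^6, 2930) = 2930
  i=7: min(1*4^7, 2930) = 2930
  i=8: min(1*4^8, 2930) = 2930
  i=9: min(1*4^9, 2930) = 2930

Answer: 1 4 16 64 256 1024 2930 2930 2930 2930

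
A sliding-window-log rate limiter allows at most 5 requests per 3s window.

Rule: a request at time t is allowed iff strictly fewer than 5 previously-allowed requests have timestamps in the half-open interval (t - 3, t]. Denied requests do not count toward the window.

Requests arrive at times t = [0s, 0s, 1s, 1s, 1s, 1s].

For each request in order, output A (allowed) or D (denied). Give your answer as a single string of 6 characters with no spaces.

Tracking allowed requests in the window:
  req#1 t=0s: ALLOW
  req#2 t=0s: ALLOW
  req#3 t=1s: ALLOW
  req#4 t=1s: ALLOW
  req#5 t=1s: ALLOW
  req#6 t=1s: DENY

Answer: AAAAAD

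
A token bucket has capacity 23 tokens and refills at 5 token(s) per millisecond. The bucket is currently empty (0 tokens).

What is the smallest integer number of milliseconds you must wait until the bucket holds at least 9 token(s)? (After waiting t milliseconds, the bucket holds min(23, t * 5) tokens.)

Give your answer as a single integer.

Answer: 2

Derivation:
Need t * 5 >= 9, so t >= 9/5.
Smallest integer t = ceil(9/5) = 2.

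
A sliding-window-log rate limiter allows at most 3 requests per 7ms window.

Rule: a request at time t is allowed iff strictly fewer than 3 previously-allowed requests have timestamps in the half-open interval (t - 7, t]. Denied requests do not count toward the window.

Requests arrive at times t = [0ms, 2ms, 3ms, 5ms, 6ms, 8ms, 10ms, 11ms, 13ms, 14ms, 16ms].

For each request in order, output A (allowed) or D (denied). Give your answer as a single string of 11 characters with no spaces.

Tracking allowed requests in the window:
  req#1 t=0ms: ALLOW
  req#2 t=2ms: ALLOW
  req#3 t=3ms: ALLOW
  req#4 t=5ms: DENY
  req#5 t=6ms: DENY
  req#6 t=8ms: ALLOW
  req#7 t=10ms: ALLOW
  req#8 t=11ms: ALLOW
  req#9 t=13ms: DENY
  req#10 t=14ms: DENY
  req#11 t=16ms: ALLOW

Answer: AAADDAAADDA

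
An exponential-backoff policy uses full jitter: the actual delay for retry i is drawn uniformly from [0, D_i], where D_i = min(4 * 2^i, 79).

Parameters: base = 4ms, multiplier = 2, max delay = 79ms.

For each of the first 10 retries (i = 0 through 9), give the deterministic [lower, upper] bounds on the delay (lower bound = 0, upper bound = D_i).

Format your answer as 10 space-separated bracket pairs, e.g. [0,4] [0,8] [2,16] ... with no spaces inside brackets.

Answer: [0,4] [0,8] [0,16] [0,32] [0,64] [0,79] [0,79] [0,79] [0,79] [0,79]

Derivation:
Computing bounds per retry:
  i=0: D_i=min(4*2^0,79)=4, bounds=[0,4]
  i=1: D_i=min(4*2^1,79)=8, bounds=[0,8]
  i=2: D_i=min(4*2^2,79)=16, bounds=[0,16]
  i=3: D_i=min(4*2^3,79)=32, bounds=[0,32]
  i=4: D_i=min(4*2^4,79)=64, bounds=[0,64]
  i=5: D_i=min(4*2^5,79)=79, bounds=[0,79]
  i=6: D_i=min(4*2^6,79)=79, bounds=[0,79]
  i=7: D_i=min(4*2^7,79)=79, bounds=[0,79]
  i=8: D_i=min(4*2^8,79)=79, bounds=[0,79]
  i=9: D_i=min(4*2^9,79)=79, bounds=[0,79]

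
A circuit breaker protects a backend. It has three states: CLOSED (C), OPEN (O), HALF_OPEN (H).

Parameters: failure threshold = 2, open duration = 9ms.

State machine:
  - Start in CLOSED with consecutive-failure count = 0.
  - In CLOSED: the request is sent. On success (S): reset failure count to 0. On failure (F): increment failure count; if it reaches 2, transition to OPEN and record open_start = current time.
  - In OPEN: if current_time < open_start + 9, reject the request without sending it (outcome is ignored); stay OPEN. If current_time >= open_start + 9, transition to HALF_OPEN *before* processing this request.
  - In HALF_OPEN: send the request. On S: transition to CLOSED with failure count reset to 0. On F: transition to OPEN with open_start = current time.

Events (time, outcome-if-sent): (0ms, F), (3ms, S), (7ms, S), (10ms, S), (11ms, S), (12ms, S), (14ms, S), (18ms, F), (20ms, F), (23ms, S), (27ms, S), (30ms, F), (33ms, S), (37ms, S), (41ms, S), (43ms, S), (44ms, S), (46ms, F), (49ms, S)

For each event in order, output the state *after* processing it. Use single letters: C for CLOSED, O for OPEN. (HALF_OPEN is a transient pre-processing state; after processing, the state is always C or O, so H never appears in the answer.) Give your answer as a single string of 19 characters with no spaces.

State after each event:
  event#1 t=0ms outcome=F: state=CLOSED
  event#2 t=3ms outcome=S: state=CLOSED
  event#3 t=7ms outcome=S: state=CLOSED
  event#4 t=10ms outcome=S: state=CLOSED
  event#5 t=11ms outcome=S: state=CLOSED
  event#6 t=12ms outcome=S: state=CLOSED
  event#7 t=14ms outcome=S: state=CLOSED
  event#8 t=18ms outcome=F: state=CLOSED
  event#9 t=20ms outcome=F: state=OPEN
  event#10 t=23ms outcome=S: state=OPEN
  event#11 t=27ms outcome=S: state=OPEN
  event#12 t=30ms outcome=F: state=OPEN
  event#13 t=33ms outcome=S: state=OPEN
  event#14 t=37ms outcome=S: state=OPEN
  event#15 t=41ms outcome=S: state=CLOSED
  event#16 t=43ms outcome=S: state=CLOSED
  event#17 t=44ms outcome=S: state=CLOSED
  event#18 t=46ms outcome=F: state=CLOSED
  event#19 t=49ms outcome=S: state=CLOSED

Answer: CCCCCCCCOOOOOOCCCCC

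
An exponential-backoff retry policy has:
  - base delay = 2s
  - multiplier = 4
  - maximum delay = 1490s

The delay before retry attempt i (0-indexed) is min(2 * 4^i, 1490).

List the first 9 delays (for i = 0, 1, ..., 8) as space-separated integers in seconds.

Computing each delay:
  i=0: min(2*4^0, 1490) = 2
  i=1: min(2*4^1, 1490) = 8
  i=2: min(2*4^2, 1490) = 32
  i=3: min(2*4^3, 1490) = 128
  i=4: min(2*4^4, 1490) = 512
  i=5: min(2*4^5, 1490) = 1490
  i=6: min(2*4^6, 1490) = 1490
  i=7: min(2*4^7, 1490) = 1490
  i=8: min(2*4^8, 1490) = 1490

Answer: 2 8 32 128 512 1490 1490 1490 1490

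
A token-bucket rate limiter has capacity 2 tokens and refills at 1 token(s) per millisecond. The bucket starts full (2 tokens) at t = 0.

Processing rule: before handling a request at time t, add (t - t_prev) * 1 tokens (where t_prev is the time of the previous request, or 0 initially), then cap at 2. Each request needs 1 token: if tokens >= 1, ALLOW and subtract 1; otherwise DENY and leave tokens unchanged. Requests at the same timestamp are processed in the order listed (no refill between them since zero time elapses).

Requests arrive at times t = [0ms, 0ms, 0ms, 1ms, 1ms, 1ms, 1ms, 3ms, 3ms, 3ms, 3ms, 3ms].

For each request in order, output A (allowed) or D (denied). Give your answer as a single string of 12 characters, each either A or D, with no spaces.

Answer: AADADDDAADDD

Derivation:
Simulating step by step:
  req#1 t=0ms: ALLOW
  req#2 t=0ms: ALLOW
  req#3 t=0ms: DENY
  req#4 t=1ms: ALLOW
  req#5 t=1ms: DENY
  req#6 t=1ms: DENY
  req#7 t=1ms: DENY
  req#8 t=3ms: ALLOW
  req#9 t=3ms: ALLOW
  req#10 t=3ms: DENY
  req#11 t=3ms: DENY
  req#12 t=3ms: DENY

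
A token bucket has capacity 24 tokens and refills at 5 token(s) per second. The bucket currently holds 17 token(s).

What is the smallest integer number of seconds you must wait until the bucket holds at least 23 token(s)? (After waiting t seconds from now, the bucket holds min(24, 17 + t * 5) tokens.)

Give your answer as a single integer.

Answer: 2

Derivation:
Need 17 + t * 5 >= 23, so t >= 6/5.
Smallest integer t = ceil(6/5) = 2.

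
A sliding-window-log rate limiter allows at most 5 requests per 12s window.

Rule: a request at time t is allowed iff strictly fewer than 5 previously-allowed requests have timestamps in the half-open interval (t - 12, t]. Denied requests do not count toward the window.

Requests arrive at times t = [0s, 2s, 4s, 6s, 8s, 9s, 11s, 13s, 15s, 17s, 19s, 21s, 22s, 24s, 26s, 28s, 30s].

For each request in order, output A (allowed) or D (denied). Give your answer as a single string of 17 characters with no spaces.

Answer: AAAAADDAAAAADDAAA

Derivation:
Tracking allowed requests in the window:
  req#1 t=0s: ALLOW
  req#2 t=2s: ALLOW
  req#3 t=4s: ALLOW
  req#4 t=6s: ALLOW
  req#5 t=8s: ALLOW
  req#6 t=9s: DENY
  req#7 t=11s: DENY
  req#8 t=13s: ALLOW
  req#9 t=15s: ALLOW
  req#10 t=17s: ALLOW
  req#11 t=19s: ALLOW
  req#12 t=21s: ALLOW
  req#13 t=22s: DENY
  req#14 t=24s: DENY
  req#15 t=26s: ALLOW
  req#16 t=28s: ALLOW
  req#17 t=30s: ALLOW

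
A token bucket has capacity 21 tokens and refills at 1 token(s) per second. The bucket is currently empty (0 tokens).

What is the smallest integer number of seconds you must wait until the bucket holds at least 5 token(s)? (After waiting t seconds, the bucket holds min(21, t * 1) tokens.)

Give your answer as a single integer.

Answer: 5

Derivation:
Need t * 1 >= 5, so t >= 5/1.
Smallest integer t = ceil(5/1) = 5.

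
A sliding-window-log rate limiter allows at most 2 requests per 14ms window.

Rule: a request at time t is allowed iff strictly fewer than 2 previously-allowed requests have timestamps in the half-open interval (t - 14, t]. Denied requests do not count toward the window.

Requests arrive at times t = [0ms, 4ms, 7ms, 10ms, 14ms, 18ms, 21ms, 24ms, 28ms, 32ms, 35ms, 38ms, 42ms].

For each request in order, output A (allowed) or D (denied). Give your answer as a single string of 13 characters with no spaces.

Answer: AADDAADDAADDA

Derivation:
Tracking allowed requests in the window:
  req#1 t=0ms: ALLOW
  req#2 t=4ms: ALLOW
  req#3 t=7ms: DENY
  req#4 t=10ms: DENY
  req#5 t=14ms: ALLOW
  req#6 t=18ms: ALLOW
  req#7 t=21ms: DENY
  req#8 t=24ms: DENY
  req#9 t=28ms: ALLOW
  req#10 t=32ms: ALLOW
  req#11 t=35ms: DENY
  req#12 t=38ms: DENY
  req#13 t=42ms: ALLOW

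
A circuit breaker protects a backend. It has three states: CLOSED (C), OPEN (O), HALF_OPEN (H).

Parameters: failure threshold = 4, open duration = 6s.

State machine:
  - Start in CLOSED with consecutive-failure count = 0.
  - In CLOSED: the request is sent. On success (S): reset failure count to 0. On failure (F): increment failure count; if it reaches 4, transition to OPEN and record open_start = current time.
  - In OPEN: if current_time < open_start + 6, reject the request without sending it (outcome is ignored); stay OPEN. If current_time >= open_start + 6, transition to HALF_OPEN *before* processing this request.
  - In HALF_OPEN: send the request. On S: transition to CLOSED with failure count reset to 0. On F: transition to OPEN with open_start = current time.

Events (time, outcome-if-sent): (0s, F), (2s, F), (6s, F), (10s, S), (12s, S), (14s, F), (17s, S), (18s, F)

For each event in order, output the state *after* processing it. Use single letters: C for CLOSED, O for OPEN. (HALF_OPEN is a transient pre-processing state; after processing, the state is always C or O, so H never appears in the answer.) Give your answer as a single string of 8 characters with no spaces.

State after each event:
  event#1 t=0s outcome=F: state=CLOSED
  event#2 t=2s outcome=F: state=CLOSED
  event#3 t=6s outcome=F: state=CLOSED
  event#4 t=10s outcome=S: state=CLOSED
  event#5 t=12s outcome=S: state=CLOSED
  event#6 t=14s outcome=F: state=CLOSED
  event#7 t=17s outcome=S: state=CLOSED
  event#8 t=18s outcome=F: state=CLOSED

Answer: CCCCCCCC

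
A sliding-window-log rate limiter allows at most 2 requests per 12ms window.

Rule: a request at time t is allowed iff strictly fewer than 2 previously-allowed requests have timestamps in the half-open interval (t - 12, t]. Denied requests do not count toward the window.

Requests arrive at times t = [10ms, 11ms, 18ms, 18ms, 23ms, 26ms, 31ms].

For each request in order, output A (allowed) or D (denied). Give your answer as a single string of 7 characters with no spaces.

Tracking allowed requests in the window:
  req#1 t=10ms: ALLOW
  req#2 t=11ms: ALLOW
  req#3 t=18ms: DENY
  req#4 t=18ms: DENY
  req#5 t=23ms: ALLOW
  req#6 t=26ms: ALLOW
  req#7 t=31ms: DENY

Answer: AADDAAD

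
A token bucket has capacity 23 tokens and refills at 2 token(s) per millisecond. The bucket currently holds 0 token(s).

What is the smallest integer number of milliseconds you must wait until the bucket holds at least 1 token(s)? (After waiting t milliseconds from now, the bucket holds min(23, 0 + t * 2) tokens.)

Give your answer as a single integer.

Need 0 + t * 2 >= 1, so t >= 1/2.
Smallest integer t = ceil(1/2) = 1.

Answer: 1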